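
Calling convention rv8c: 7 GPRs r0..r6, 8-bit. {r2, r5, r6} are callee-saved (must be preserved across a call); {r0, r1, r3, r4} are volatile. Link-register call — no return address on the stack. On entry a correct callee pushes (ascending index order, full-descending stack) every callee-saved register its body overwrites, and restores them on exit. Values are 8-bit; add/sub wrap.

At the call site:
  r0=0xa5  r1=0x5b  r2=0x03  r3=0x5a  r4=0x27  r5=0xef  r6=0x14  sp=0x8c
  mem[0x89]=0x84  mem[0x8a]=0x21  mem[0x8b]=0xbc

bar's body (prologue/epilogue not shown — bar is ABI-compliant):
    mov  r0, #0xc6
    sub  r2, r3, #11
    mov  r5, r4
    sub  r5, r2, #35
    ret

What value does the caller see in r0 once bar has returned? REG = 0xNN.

REG = 0xc6

prologue: push r2 → mem[0x8b]=0x03, sp=0x8b
prologue: push r5 → mem[0x8a]=0xef, sp=0x8a
body[0] mov  r0, #0xc6 → r0=0xc6
body[1] sub  r2, r3, #11 → r2=0x4f
body[2] mov  r5, r4 → r5=0x27
body[3] sub  r5, r2, #35 → r5=0x2c
epilogue: pop r5=0xef, sp=0x8b
epilogue: pop r2=0x03, sp=0x8c
r0 is caller-saved → body value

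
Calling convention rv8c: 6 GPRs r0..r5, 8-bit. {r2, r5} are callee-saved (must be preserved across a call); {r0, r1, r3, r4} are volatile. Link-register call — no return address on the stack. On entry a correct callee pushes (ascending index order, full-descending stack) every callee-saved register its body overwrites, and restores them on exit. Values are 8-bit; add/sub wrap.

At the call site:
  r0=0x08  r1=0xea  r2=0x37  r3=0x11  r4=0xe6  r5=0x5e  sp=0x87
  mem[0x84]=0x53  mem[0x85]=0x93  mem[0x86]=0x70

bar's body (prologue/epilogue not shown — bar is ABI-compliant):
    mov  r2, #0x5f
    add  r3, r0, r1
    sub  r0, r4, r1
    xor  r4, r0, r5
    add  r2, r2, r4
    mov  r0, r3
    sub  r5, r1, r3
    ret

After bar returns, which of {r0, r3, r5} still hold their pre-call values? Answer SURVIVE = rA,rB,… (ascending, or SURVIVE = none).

prologue: push r2 → mem[0x86]=0x37, sp=0x86
prologue: push r5 → mem[0x85]=0x5e, sp=0x85
body[0] mov  r2, #0x5f → r2=0x5f
body[1] add  r3, r0, r1 → r3=0xf2
body[2] sub  r0, r4, r1 → r0=0xfc
body[3] xor  r4, r0, r5 → r4=0xa2
body[4] add  r2, r2, r4 → r2=0x01
body[5] mov  r0, r3 → r0=0xf2
body[6] sub  r5, r1, r3 → r5=0xf8
epilogue: pop r5=0x5e, sp=0x86
epilogue: pop r2=0x37, sp=0x87
r0: caller-saved, written=True
r3: caller-saved, written=True
r5: callee-saved, written=True

SURVIVE = r5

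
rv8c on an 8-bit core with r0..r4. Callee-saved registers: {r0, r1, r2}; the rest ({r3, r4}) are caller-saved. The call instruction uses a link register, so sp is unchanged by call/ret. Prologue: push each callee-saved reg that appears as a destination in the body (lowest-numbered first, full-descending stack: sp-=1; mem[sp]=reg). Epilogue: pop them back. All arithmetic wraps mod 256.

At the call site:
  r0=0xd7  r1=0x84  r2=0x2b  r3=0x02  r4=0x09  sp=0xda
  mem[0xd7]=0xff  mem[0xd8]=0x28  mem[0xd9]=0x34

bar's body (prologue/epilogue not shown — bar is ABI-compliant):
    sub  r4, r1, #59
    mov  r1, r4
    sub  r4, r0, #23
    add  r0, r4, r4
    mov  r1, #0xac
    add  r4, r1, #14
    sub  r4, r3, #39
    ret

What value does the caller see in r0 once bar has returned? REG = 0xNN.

REG = 0xd7

prologue: push r0 -> mem[0xd9]=0xd7, sp=0xd9
prologue: push r1 -> mem[0xd8]=0x84, sp=0xd8
body[0] sub  r4, r1, #59 -> r4=0x49
body[1] mov  r1, r4 -> r1=0x49
body[2] sub  r4, r0, #23 -> r4=0xc0
body[3] add  r0, r4, r4 -> r0=0x80
body[4] mov  r1, #0xac -> r1=0xac
body[5] add  r4, r1, #14 -> r4=0xba
body[6] sub  r4, r3, #39 -> r4=0xdb
epilogue: pop r1=0x84, sp=0xd9
epilogue: pop r0=0xd7, sp=0xda
r0 is callee-saved -> restored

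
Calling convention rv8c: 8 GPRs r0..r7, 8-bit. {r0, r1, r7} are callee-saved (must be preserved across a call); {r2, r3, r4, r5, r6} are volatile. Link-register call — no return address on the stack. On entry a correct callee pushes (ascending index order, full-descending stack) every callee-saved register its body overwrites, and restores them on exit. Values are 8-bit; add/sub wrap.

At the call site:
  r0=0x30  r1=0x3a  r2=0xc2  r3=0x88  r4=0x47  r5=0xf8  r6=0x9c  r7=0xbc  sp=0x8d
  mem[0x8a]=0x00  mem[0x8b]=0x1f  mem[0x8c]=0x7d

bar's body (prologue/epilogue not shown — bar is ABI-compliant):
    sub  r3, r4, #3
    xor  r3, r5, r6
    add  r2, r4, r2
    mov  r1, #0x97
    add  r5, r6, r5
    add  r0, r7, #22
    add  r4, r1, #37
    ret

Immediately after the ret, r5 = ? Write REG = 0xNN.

REG = 0x94

prologue: push r0 → mem[0x8c]=0x30, sp=0x8c
prologue: push r1 → mem[0x8b]=0x3a, sp=0x8b
body[0] sub  r3, r4, #3 → r3=0x44
body[1] xor  r3, r5, r6 → r3=0x64
body[2] add  r2, r4, r2 → r2=0x09
body[3] mov  r1, #0x97 → r1=0x97
body[4] add  r5, r6, r5 → r5=0x94
body[5] add  r0, r7, #22 → r0=0xd2
body[6] add  r4, r1, #37 → r4=0xbc
epilogue: pop r1=0x3a, sp=0x8c
epilogue: pop r0=0x30, sp=0x8d
r5 is caller-saved → body value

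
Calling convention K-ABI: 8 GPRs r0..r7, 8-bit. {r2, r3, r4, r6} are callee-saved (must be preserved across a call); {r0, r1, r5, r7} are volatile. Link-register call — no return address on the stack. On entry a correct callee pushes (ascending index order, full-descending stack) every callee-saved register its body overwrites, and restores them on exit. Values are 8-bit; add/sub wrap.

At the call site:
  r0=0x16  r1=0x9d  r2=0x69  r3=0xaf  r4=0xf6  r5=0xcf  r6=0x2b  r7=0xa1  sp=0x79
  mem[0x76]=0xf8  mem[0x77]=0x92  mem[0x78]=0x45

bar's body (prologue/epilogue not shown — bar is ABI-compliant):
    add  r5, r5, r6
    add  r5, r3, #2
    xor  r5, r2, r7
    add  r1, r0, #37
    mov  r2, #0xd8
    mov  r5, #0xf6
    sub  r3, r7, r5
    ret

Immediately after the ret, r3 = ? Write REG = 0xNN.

REG = 0xaf

prologue: push r2 -> mem[0x78]=0x69, sp=0x78
prologue: push r3 -> mem[0x77]=0xaf, sp=0x77
body[0] add  r5, r5, r6 -> r5=0xfa
body[1] add  r5, r3, #2 -> r5=0xb1
body[2] xor  r5, r2, r7 -> r5=0xc8
body[3] add  r1, r0, #37 -> r1=0x3b
body[4] mov  r2, #0xd8 -> r2=0xd8
body[5] mov  r5, #0xf6 -> r5=0xf6
body[6] sub  r3, r7, r5 -> r3=0xab
epilogue: pop r3=0xaf, sp=0x78
epilogue: pop r2=0x69, sp=0x79
r3 is callee-saved -> restored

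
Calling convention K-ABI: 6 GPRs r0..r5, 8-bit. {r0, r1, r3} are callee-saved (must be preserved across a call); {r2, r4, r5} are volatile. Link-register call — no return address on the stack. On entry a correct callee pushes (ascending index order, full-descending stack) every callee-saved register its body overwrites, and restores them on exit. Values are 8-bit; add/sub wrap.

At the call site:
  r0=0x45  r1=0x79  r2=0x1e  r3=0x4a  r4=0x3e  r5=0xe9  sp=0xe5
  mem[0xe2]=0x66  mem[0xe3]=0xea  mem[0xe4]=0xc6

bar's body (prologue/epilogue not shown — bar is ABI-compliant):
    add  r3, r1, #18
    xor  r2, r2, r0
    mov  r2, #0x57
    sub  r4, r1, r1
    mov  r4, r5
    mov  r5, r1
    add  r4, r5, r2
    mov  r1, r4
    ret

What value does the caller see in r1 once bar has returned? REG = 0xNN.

prologue: push r1 → mem[0xe4]=0x79, sp=0xe4
prologue: push r3 → mem[0xe3]=0x4a, sp=0xe3
body[0] add  r3, r1, #18 → r3=0x8b
body[1] xor  r2, r2, r0 → r2=0x5b
body[2] mov  r2, #0x57 → r2=0x57
body[3] sub  r4, r1, r1 → r4=0x00
body[4] mov  r4, r5 → r4=0xe9
body[5] mov  r5, r1 → r5=0x79
body[6] add  r4, r5, r2 → r4=0xd0
body[7] mov  r1, r4 → r1=0xd0
epilogue: pop r3=0x4a, sp=0xe4
epilogue: pop r1=0x79, sp=0xe5
r1 is callee-saved → restored

REG = 0x79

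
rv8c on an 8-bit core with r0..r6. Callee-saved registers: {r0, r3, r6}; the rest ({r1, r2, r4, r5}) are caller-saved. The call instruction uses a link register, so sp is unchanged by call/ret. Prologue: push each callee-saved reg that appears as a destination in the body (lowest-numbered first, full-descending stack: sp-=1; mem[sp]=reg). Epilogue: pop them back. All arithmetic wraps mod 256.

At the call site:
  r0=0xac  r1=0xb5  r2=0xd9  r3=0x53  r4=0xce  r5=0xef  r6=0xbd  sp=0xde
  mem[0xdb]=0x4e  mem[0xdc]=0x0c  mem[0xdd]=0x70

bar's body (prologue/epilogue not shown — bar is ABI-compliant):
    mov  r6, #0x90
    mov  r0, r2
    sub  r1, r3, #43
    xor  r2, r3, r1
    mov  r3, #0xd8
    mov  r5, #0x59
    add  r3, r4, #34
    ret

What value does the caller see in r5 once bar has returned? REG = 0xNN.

REG = 0x59

prologue: push r0 → mem[0xdd]=0xac, sp=0xdd
prologue: push r3 → mem[0xdc]=0x53, sp=0xdc
prologue: push r6 → mem[0xdb]=0xbd, sp=0xdb
body[0] mov  r6, #0x90 → r6=0x90
body[1] mov  r0, r2 → r0=0xd9
body[2] sub  r1, r3, #43 → r1=0x28
body[3] xor  r2, r3, r1 → r2=0x7b
body[4] mov  r3, #0xd8 → r3=0xd8
body[5] mov  r5, #0x59 → r5=0x59
body[6] add  r3, r4, #34 → r3=0xf0
epilogue: pop r6=0xbd, sp=0xdc
epilogue: pop r3=0x53, sp=0xdd
epilogue: pop r0=0xac, sp=0xde
r5 is caller-saved → body value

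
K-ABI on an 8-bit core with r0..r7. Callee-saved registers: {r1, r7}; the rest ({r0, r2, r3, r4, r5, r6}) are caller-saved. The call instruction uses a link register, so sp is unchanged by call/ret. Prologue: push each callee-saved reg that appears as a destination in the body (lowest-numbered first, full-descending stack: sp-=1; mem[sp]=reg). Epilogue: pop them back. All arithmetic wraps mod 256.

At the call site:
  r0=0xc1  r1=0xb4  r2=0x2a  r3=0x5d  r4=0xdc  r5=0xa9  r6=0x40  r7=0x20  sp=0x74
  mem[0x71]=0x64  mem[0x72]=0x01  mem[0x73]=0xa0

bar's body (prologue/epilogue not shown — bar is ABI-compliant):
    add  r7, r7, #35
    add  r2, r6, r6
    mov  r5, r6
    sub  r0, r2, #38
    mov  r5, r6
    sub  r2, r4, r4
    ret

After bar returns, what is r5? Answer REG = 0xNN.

prologue: push r7 -> mem[0x73]=0x20, sp=0x73
body[0] add  r7, r7, #35 -> r7=0x43
body[1] add  r2, r6, r6 -> r2=0x80
body[2] mov  r5, r6 -> r5=0x40
body[3] sub  r0, r2, #38 -> r0=0x5a
body[4] mov  r5, r6 -> r5=0x40
body[5] sub  r2, r4, r4 -> r2=0x00
epilogue: pop r7=0x20, sp=0x74
r5 is caller-saved -> body value

REG = 0x40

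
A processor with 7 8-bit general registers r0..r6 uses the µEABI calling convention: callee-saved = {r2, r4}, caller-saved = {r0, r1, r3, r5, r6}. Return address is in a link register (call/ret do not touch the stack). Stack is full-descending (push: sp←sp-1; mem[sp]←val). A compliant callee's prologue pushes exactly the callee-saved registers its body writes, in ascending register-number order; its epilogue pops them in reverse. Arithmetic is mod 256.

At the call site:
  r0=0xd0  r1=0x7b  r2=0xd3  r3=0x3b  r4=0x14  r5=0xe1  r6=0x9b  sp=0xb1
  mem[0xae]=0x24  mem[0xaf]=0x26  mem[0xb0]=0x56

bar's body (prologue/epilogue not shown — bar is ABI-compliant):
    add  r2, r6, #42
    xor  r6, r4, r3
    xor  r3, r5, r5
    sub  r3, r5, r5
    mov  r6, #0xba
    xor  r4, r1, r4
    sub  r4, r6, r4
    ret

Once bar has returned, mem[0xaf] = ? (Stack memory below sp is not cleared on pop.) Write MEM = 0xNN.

prologue: push r2 → mem[0xb0]=0xd3, sp=0xb0
prologue: push r4 → mem[0xaf]=0x14, sp=0xaf
body[0] add  r2, r6, #42 → r2=0xc5
body[1] xor  r6, r4, r3 → r6=0x2f
body[2] xor  r3, r5, r5 → r3=0x00
body[3] sub  r3, r5, r5 → r3=0x00
body[4] mov  r6, #0xba → r6=0xba
body[5] xor  r4, r1, r4 → r4=0x6f
body[6] sub  r4, r6, r4 → r4=0x4b
epilogue: pop r4=0x14, sp=0xb0
epilogue: pop r2=0xd3, sp=0xb1
prologue pushed ['r2', 'r4'] at ['0xb0', '0xaf']

MEM = 0x14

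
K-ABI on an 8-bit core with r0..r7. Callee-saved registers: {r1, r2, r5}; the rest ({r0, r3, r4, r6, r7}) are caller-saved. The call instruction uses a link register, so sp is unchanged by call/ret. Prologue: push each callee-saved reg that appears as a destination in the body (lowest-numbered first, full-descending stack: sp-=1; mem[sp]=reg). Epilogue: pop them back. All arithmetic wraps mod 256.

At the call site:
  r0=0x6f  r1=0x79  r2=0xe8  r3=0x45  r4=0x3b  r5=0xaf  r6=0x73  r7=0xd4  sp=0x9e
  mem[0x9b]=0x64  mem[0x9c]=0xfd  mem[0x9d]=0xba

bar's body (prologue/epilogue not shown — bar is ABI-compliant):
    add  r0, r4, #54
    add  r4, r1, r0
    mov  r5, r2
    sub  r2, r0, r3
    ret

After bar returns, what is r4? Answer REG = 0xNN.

prologue: push r2 -> mem[0x9d]=0xe8, sp=0x9d
prologue: push r5 -> mem[0x9c]=0xaf, sp=0x9c
body[0] add  r0, r4, #54 -> r0=0x71
body[1] add  r4, r1, r0 -> r4=0xea
body[2] mov  r5, r2 -> r5=0xe8
body[3] sub  r2, r0, r3 -> r2=0x2c
epilogue: pop r5=0xaf, sp=0x9d
epilogue: pop r2=0xe8, sp=0x9e
r4 is caller-saved -> body value

REG = 0xea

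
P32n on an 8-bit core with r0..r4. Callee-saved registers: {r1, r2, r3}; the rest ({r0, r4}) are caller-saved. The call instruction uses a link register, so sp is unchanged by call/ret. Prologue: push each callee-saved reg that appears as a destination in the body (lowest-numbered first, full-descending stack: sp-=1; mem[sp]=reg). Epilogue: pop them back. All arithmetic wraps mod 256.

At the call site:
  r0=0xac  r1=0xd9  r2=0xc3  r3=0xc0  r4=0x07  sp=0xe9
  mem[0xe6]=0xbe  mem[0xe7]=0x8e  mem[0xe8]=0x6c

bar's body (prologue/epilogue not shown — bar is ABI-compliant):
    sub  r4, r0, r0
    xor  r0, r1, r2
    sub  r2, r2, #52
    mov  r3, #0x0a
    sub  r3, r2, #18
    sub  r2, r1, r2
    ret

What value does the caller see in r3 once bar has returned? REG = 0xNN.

REG = 0xc0

prologue: push r2 -> mem[0xe8]=0xc3, sp=0xe8
prologue: push r3 -> mem[0xe7]=0xc0, sp=0xe7
body[0] sub  r4, r0, r0 -> r4=0x00
body[1] xor  r0, r1, r2 -> r0=0x1a
body[2] sub  r2, r2, #52 -> r2=0x8f
body[3] mov  r3, #0x0a -> r3=0x0a
body[4] sub  r3, r2, #18 -> r3=0x7d
body[5] sub  r2, r1, r2 -> r2=0x4a
epilogue: pop r3=0xc0, sp=0xe8
epilogue: pop r2=0xc3, sp=0xe9
r3 is callee-saved -> restored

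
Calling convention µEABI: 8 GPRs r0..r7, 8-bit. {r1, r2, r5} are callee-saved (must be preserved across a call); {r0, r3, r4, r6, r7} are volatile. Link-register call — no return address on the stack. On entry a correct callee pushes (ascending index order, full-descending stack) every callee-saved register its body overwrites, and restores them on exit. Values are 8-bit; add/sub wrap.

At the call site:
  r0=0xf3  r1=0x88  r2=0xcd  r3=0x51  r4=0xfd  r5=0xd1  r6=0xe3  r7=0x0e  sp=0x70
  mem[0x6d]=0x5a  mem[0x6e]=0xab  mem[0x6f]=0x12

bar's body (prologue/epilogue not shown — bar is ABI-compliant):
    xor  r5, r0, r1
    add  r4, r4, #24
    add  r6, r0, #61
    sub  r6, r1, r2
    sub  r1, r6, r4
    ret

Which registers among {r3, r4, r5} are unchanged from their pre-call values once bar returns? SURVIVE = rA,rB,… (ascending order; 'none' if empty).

prologue: push r1 → mem[0x6f]=0x88, sp=0x6f
prologue: push r5 → mem[0x6e]=0xd1, sp=0x6e
body[0] xor  r5, r0, r1 → r5=0x7b
body[1] add  r4, r4, #24 → r4=0x15
body[2] add  r6, r0, #61 → r6=0x30
body[3] sub  r6, r1, r2 → r6=0xbb
body[4] sub  r1, r6, r4 → r1=0xa6
epilogue: pop r5=0xd1, sp=0x6f
epilogue: pop r1=0x88, sp=0x70
r3: caller-saved, written=False
r4: caller-saved, written=True
r5: callee-saved, written=True

SURVIVE = r3,r5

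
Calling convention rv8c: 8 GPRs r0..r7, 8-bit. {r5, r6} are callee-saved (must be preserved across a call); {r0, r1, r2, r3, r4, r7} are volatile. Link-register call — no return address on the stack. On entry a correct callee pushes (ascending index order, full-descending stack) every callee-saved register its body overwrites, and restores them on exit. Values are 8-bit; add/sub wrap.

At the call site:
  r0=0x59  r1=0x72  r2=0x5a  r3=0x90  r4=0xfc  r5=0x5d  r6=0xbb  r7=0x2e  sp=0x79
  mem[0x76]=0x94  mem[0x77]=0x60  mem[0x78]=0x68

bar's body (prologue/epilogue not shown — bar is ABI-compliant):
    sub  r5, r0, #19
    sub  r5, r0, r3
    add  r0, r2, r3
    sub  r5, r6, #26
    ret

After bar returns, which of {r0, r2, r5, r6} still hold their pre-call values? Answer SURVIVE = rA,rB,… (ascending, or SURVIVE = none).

SURVIVE = r2,r5,r6

prologue: push r5 -> mem[0x78]=0x5d, sp=0x78
body[0] sub  r5, r0, #19 -> r5=0x46
body[1] sub  r5, r0, r3 -> r5=0xc9
body[2] add  r0, r2, r3 -> r0=0xea
body[3] sub  r5, r6, #26 -> r5=0xa1
epilogue: pop r5=0x5d, sp=0x79
r0: caller-saved, written=True
r2: caller-saved, written=False
r5: callee-saved, written=True
r6: callee-saved, written=False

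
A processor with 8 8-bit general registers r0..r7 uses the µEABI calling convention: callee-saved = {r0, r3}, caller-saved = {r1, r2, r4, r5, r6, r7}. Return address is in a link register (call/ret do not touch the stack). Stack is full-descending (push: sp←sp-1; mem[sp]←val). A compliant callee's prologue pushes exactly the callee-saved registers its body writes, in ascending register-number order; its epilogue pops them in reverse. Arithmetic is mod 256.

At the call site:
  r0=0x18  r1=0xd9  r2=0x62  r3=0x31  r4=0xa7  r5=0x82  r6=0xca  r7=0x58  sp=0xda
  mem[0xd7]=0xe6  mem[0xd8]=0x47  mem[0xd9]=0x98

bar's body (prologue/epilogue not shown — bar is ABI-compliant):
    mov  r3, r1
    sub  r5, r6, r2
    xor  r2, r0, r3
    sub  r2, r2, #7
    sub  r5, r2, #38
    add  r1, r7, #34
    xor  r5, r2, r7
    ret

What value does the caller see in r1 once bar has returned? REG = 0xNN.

prologue: push r3 → mem[0xd9]=0x31, sp=0xd9
body[0] mov  r3, r1 → r3=0xd9
body[1] sub  r5, r6, r2 → r5=0x68
body[2] xor  r2, r0, r3 → r2=0xc1
body[3] sub  r2, r2, #7 → r2=0xba
body[4] sub  r5, r2, #38 → r5=0x94
body[5] add  r1, r7, #34 → r1=0x7a
body[6] xor  r5, r2, r7 → r5=0xe2
epilogue: pop r3=0x31, sp=0xda
r1 is caller-saved → body value

REG = 0x7a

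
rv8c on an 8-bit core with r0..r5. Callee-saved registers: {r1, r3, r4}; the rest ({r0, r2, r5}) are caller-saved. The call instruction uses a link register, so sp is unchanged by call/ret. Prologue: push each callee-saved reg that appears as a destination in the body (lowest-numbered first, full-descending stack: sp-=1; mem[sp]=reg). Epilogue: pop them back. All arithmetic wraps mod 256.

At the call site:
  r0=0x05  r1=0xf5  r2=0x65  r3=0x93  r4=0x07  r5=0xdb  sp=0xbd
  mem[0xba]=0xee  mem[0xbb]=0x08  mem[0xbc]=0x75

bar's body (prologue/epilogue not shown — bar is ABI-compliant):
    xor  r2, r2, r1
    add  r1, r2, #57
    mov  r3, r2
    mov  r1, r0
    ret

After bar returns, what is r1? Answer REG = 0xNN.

prologue: push r1 → mem[0xbc]=0xf5, sp=0xbc
prologue: push r3 → mem[0xbb]=0x93, sp=0xbb
body[0] xor  r2, r2, r1 → r2=0x90
body[1] add  r1, r2, #57 → r1=0xc9
body[2] mov  r3, r2 → r3=0x90
body[3] mov  r1, r0 → r1=0x05
epilogue: pop r3=0x93, sp=0xbc
epilogue: pop r1=0xf5, sp=0xbd
r1 is callee-saved → restored

REG = 0xf5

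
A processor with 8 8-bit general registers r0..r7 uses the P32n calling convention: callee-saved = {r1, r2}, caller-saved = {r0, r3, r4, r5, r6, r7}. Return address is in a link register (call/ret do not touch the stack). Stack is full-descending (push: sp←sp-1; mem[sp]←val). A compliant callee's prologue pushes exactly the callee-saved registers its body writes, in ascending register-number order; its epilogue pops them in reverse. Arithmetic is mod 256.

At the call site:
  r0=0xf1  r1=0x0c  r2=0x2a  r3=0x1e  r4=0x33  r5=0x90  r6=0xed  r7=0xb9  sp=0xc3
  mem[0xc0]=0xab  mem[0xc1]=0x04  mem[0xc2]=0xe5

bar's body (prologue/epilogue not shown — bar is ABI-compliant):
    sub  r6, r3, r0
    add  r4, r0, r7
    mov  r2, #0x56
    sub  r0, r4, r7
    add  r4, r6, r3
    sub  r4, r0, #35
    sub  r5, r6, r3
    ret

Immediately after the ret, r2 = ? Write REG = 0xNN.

REG = 0x2a

prologue: push r2 -> mem[0xc2]=0x2a, sp=0xc2
body[0] sub  r6, r3, r0 -> r6=0x2d
body[1] add  r4, r0, r7 -> r4=0xaa
body[2] mov  r2, #0x56 -> r2=0x56
body[3] sub  r0, r4, r7 -> r0=0xf1
body[4] add  r4, r6, r3 -> r4=0x4b
body[5] sub  r4, r0, #35 -> r4=0xce
body[6] sub  r5, r6, r3 -> r5=0x0f
epilogue: pop r2=0x2a, sp=0xc3
r2 is callee-saved -> restored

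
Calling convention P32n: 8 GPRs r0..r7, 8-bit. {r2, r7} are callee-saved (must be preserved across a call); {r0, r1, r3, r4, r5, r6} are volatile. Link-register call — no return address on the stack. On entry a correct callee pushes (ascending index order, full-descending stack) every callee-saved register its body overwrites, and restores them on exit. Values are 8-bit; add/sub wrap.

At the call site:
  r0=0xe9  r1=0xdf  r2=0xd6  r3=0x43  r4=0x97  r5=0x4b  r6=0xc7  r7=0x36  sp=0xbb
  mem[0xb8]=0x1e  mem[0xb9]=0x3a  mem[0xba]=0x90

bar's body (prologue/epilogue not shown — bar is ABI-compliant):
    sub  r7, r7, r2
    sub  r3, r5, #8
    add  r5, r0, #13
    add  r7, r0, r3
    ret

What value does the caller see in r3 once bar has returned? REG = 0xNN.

REG = 0x43

prologue: push r7 → mem[0xba]=0x36, sp=0xba
body[0] sub  r7, r7, r2 → r7=0x60
body[1] sub  r3, r5, #8 → r3=0x43
body[2] add  r5, r0, #13 → r5=0xf6
body[3] add  r7, r0, r3 → r7=0x2c
epilogue: pop r7=0x36, sp=0xbb
r3 is caller-saved → body value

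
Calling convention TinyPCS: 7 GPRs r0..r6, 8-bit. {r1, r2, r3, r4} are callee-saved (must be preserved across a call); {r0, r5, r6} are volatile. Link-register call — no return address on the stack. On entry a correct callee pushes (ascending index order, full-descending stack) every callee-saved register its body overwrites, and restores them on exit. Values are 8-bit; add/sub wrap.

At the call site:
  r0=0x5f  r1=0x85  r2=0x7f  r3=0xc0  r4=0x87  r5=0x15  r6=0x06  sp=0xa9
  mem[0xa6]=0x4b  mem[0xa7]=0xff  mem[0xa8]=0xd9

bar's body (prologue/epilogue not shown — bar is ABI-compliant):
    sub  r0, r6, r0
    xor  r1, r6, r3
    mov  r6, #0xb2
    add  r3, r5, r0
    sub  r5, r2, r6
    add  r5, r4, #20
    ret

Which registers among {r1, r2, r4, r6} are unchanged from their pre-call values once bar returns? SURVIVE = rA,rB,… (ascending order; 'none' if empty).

prologue: push r1 → mem[0xa8]=0x85, sp=0xa8
prologue: push r3 → mem[0xa7]=0xc0, sp=0xa7
body[0] sub  r0, r6, r0 → r0=0xa7
body[1] xor  r1, r6, r3 → r1=0xc6
body[2] mov  r6, #0xb2 → r6=0xb2
body[3] add  r3, r5, r0 → r3=0xbc
body[4] sub  r5, r2, r6 → r5=0xcd
body[5] add  r5, r4, #20 → r5=0x9b
epilogue: pop r3=0xc0, sp=0xa8
epilogue: pop r1=0x85, sp=0xa9
r1: callee-saved, written=True
r2: callee-saved, written=False
r4: callee-saved, written=False
r6: caller-saved, written=True

SURVIVE = r1,r2,r4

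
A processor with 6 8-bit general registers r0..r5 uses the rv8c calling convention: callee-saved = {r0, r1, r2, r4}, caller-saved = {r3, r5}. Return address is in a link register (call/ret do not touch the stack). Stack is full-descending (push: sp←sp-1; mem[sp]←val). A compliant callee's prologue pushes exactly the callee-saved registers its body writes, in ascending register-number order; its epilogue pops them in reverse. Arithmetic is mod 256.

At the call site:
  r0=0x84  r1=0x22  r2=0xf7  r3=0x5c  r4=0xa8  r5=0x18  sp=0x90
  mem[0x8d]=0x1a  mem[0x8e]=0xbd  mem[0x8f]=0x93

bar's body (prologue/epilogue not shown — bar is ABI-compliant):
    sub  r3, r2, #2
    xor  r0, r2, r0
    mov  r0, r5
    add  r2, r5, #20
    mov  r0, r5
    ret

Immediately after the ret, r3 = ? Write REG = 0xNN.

REG = 0xf5

prologue: push r0 -> mem[0x8f]=0x84, sp=0x8f
prologue: push r2 -> mem[0x8e]=0xf7, sp=0x8e
body[0] sub  r3, r2, #2 -> r3=0xf5
body[1] xor  r0, r2, r0 -> r0=0x73
body[2] mov  r0, r5 -> r0=0x18
body[3] add  r2, r5, #20 -> r2=0x2c
body[4] mov  r0, r5 -> r0=0x18
epilogue: pop r2=0xf7, sp=0x8f
epilogue: pop r0=0x84, sp=0x90
r3 is caller-saved -> body value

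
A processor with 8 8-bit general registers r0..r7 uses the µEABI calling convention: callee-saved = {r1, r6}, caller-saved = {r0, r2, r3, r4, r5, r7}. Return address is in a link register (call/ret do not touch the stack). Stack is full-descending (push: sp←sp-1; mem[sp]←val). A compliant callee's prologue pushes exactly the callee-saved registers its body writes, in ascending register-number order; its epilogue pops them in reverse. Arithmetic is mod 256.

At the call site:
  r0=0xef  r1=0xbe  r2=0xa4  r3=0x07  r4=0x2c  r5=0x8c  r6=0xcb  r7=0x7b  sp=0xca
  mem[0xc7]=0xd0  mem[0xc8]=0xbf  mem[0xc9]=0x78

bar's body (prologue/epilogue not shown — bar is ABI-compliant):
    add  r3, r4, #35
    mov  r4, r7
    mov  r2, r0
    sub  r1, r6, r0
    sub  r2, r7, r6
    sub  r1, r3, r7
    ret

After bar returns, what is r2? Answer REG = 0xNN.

prologue: push r1 -> mem[0xc9]=0xbe, sp=0xc9
body[0] add  r3, r4, #35 -> r3=0x4f
body[1] mov  r4, r7 -> r4=0x7b
body[2] mov  r2, r0 -> r2=0xef
body[3] sub  r1, r6, r0 -> r1=0xdc
body[4] sub  r2, r7, r6 -> r2=0xb0
body[5] sub  r1, r3, r7 -> r1=0xd4
epilogue: pop r1=0xbe, sp=0xca
r2 is caller-saved -> body value

REG = 0xb0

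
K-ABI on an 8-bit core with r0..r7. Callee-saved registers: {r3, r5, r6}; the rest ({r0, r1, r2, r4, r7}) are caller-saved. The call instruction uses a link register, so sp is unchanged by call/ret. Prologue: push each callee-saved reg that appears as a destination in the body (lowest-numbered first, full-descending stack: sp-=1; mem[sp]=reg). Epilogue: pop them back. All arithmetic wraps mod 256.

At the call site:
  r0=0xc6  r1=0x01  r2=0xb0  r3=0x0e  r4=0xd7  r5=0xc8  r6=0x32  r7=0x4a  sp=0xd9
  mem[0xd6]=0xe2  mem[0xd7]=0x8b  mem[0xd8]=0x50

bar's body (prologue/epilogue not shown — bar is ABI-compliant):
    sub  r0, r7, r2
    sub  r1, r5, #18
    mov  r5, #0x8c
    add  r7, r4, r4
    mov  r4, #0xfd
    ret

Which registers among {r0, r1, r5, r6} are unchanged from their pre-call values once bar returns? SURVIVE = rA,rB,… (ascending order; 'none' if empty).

SURVIVE = r5,r6

prologue: push r5 → mem[0xd8]=0xc8, sp=0xd8
body[0] sub  r0, r7, r2 → r0=0x9a
body[1] sub  r1, r5, #18 → r1=0xb6
body[2] mov  r5, #0x8c → r5=0x8c
body[3] add  r7, r4, r4 → r7=0xae
body[4] mov  r4, #0xfd → r4=0xfd
epilogue: pop r5=0xc8, sp=0xd9
r0: caller-saved, written=True
r1: caller-saved, written=True
r5: callee-saved, written=True
r6: callee-saved, written=False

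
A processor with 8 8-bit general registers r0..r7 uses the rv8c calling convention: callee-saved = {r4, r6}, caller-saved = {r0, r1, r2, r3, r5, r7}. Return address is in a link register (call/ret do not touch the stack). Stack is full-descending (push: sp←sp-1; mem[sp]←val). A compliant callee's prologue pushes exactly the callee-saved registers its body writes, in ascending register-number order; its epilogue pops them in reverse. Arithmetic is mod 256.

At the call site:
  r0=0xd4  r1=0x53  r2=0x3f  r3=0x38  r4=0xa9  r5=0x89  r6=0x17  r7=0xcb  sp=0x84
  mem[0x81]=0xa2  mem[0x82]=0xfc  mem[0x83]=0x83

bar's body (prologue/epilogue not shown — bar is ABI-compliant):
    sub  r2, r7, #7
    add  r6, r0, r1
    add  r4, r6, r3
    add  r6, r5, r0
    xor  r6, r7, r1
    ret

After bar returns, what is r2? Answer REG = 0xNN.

REG = 0xc4

prologue: push r4 → mem[0x83]=0xa9, sp=0x83
prologue: push r6 → mem[0x82]=0x17, sp=0x82
body[0] sub  r2, r7, #7 → r2=0xc4
body[1] add  r6, r0, r1 → r6=0x27
body[2] add  r4, r6, r3 → r4=0x5f
body[3] add  r6, r5, r0 → r6=0x5d
body[4] xor  r6, r7, r1 → r6=0x98
epilogue: pop r6=0x17, sp=0x83
epilogue: pop r4=0xa9, sp=0x84
r2 is caller-saved → body value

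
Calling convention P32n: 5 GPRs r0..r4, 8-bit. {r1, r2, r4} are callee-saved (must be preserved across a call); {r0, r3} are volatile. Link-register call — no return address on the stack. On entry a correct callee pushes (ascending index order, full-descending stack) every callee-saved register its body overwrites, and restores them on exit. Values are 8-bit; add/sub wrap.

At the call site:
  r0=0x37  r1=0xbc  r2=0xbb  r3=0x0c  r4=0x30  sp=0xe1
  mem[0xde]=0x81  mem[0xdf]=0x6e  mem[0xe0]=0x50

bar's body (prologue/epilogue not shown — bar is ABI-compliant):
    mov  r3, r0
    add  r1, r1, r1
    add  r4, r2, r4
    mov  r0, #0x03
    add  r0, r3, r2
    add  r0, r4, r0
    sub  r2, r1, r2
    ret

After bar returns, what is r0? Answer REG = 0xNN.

prologue: push r1 → mem[0xe0]=0xbc, sp=0xe0
prologue: push r2 → mem[0xdf]=0xbb, sp=0xdf
prologue: push r4 → mem[0xde]=0x30, sp=0xde
body[0] mov  r3, r0 → r3=0x37
body[1] add  r1, r1, r1 → r1=0x78
body[2] add  r4, r2, r4 → r4=0xeb
body[3] mov  r0, #0x03 → r0=0x03
body[4] add  r0, r3, r2 → r0=0xf2
body[5] add  r0, r4, r0 → r0=0xdd
body[6] sub  r2, r1, r2 → r2=0xbd
epilogue: pop r4=0x30, sp=0xdf
epilogue: pop r2=0xbb, sp=0xe0
epilogue: pop r1=0xbc, sp=0xe1
r0 is caller-saved → body value

REG = 0xdd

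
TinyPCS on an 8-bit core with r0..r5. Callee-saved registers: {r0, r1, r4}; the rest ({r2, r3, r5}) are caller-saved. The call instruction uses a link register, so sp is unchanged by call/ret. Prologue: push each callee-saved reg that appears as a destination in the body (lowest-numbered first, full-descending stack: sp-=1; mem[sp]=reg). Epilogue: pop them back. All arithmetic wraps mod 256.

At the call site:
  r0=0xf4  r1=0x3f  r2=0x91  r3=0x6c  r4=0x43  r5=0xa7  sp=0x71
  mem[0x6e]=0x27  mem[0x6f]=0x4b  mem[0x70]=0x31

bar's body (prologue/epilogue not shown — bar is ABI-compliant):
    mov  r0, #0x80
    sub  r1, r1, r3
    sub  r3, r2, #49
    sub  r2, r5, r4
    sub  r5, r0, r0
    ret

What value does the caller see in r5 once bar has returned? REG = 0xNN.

REG = 0x00

prologue: push r0 -> mem[0x70]=0xf4, sp=0x70
prologue: push r1 -> mem[0x6f]=0x3f, sp=0x6f
body[0] mov  r0, #0x80 -> r0=0x80
body[1] sub  r1, r1, r3 -> r1=0xd3
body[2] sub  r3, r2, #49 -> r3=0x60
body[3] sub  r2, r5, r4 -> r2=0x64
body[4] sub  r5, r0, r0 -> r5=0x00
epilogue: pop r1=0x3f, sp=0x70
epilogue: pop r0=0xf4, sp=0x71
r5 is caller-saved -> body value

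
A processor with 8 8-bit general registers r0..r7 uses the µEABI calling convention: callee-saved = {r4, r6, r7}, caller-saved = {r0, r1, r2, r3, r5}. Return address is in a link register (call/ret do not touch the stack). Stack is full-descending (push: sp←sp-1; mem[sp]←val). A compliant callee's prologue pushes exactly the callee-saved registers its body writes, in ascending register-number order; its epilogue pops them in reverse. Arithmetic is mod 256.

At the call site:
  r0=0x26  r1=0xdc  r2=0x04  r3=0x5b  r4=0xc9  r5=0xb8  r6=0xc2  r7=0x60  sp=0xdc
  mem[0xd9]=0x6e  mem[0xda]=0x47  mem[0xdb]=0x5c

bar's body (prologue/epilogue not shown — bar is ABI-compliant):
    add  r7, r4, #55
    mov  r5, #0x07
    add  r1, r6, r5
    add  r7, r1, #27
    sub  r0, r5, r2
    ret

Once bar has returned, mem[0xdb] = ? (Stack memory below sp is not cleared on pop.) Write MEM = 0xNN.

MEM = 0x60

prologue: push r7 → mem[0xdb]=0x60, sp=0xdb
body[0] add  r7, r4, #55 → r7=0x00
body[1] mov  r5, #0x07 → r5=0x07
body[2] add  r1, r6, r5 → r1=0xc9
body[3] add  r7, r1, #27 → r7=0xe4
body[4] sub  r0, r5, r2 → r0=0x03
epilogue: pop r7=0x60, sp=0xdc
prologue pushed ['r7'] at ['0xdb']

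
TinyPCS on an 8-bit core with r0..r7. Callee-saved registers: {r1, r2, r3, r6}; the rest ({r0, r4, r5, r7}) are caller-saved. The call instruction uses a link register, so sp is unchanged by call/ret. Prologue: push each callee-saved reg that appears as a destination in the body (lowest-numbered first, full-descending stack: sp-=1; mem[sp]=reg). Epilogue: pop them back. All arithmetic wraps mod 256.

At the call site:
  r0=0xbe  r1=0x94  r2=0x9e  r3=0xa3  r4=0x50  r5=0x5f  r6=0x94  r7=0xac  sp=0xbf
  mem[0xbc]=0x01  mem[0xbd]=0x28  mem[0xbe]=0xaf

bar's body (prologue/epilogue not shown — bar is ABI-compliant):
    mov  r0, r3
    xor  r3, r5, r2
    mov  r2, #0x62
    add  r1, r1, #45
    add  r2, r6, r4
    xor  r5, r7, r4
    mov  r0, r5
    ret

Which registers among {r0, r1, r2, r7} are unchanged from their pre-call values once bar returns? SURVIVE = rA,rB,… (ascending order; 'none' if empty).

prologue: push r1 -> mem[0xbe]=0x94, sp=0xbe
prologue: push r2 -> mem[0xbd]=0x9e, sp=0xbd
prologue: push r3 -> mem[0xbc]=0xa3, sp=0xbc
body[0] mov  r0, r3 -> r0=0xa3
body[1] xor  r3, r5, r2 -> r3=0xc1
body[2] mov  r2, #0x62 -> r2=0x62
body[3] add  r1, r1, #45 -> r1=0xc1
body[4] add  r2, r6, r4 -> r2=0xe4
body[5] xor  r5, r7, r4 -> r5=0xfc
body[6] mov  r0, r5 -> r0=0xfc
epilogue: pop r3=0xa3, sp=0xbd
epilogue: pop r2=0x9e, sp=0xbe
epilogue: pop r1=0x94, sp=0xbf
r0: caller-saved, written=True
r1: callee-saved, written=True
r2: callee-saved, written=True
r7: caller-saved, written=False

SURVIVE = r1,r2,r7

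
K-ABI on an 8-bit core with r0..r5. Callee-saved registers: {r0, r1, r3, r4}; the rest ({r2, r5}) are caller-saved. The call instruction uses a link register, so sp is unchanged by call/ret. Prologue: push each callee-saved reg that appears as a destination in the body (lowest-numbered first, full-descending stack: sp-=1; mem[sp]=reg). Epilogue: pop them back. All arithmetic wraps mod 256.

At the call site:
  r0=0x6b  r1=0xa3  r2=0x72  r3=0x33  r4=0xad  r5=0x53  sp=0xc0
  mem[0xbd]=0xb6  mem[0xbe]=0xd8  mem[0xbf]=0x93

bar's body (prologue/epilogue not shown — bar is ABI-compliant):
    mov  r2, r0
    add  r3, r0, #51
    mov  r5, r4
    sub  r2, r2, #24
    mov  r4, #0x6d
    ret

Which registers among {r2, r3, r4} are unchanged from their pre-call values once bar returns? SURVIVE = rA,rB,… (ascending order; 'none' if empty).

prologue: push r3 → mem[0xbf]=0x33, sp=0xbf
prologue: push r4 → mem[0xbe]=0xad, sp=0xbe
body[0] mov  r2, r0 → r2=0x6b
body[1] add  r3, r0, #51 → r3=0x9e
body[2] mov  r5, r4 → r5=0xad
body[3] sub  r2, r2, #24 → r2=0x53
body[4] mov  r4, #0x6d → r4=0x6d
epilogue: pop r4=0xad, sp=0xbf
epilogue: pop r3=0x33, sp=0xc0
r2: caller-saved, written=True
r3: callee-saved, written=True
r4: callee-saved, written=True

SURVIVE = r3,r4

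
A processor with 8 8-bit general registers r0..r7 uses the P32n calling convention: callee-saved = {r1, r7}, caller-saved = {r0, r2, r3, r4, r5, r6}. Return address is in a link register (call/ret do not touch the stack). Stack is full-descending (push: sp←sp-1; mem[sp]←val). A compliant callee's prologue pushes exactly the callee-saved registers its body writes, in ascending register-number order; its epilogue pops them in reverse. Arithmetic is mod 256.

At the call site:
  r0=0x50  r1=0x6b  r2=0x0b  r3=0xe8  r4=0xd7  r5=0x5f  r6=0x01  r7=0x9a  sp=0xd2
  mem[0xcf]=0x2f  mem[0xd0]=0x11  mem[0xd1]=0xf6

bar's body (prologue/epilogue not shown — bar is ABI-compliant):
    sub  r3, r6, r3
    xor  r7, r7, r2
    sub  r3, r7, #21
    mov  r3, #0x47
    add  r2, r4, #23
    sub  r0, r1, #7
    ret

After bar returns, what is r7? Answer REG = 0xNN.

prologue: push r7 -> mem[0xd1]=0x9a, sp=0xd1
body[0] sub  r3, r6, r3 -> r3=0x19
body[1] xor  r7, r7, r2 -> r7=0x91
body[2] sub  r3, r7, #21 -> r3=0x7c
body[3] mov  r3, #0x47 -> r3=0x47
body[4] add  r2, r4, #23 -> r2=0xee
body[5] sub  r0, r1, #7 -> r0=0x64
epilogue: pop r7=0x9a, sp=0xd2
r7 is callee-saved -> restored

REG = 0x9a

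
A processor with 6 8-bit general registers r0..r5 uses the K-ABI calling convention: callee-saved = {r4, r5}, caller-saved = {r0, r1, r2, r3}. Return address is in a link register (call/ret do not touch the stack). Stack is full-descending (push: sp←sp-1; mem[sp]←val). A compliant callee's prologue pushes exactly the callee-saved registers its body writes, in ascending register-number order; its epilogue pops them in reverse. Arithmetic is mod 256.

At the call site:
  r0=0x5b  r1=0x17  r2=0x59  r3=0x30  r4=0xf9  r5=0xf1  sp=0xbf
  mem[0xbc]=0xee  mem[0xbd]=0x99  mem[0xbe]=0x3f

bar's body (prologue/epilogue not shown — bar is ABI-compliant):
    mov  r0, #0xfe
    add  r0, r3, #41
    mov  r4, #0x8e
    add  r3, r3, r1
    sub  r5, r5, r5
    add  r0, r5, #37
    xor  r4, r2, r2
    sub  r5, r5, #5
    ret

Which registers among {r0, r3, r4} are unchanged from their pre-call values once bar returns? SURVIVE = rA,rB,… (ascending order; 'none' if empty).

SURVIVE = r4

prologue: push r4 → mem[0xbe]=0xf9, sp=0xbe
prologue: push r5 → mem[0xbd]=0xf1, sp=0xbd
body[0] mov  r0, #0xfe → r0=0xfe
body[1] add  r0, r3, #41 → r0=0x59
body[2] mov  r4, #0x8e → r4=0x8e
body[3] add  r3, r3, r1 → r3=0x47
body[4] sub  r5, r5, r5 → r5=0x00
body[5] add  r0, r5, #37 → r0=0x25
body[6] xor  r4, r2, r2 → r4=0x00
body[7] sub  r5, r5, #5 → r5=0xfb
epilogue: pop r5=0xf1, sp=0xbe
epilogue: pop r4=0xf9, sp=0xbf
r0: caller-saved, written=True
r3: caller-saved, written=True
r4: callee-saved, written=True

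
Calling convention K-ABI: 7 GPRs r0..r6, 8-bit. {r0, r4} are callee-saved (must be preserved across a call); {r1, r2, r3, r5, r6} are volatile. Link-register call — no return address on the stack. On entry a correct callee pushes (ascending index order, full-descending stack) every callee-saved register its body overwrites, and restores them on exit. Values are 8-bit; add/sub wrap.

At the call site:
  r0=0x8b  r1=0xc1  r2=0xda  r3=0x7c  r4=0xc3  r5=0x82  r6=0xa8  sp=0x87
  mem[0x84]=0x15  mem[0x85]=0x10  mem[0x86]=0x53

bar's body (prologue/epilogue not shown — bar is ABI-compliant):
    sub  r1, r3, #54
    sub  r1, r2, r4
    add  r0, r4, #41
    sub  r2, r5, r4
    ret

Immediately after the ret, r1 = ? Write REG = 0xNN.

prologue: push r0 -> mem[0x86]=0x8b, sp=0x86
body[0] sub  r1, r3, #54 -> r1=0x46
body[1] sub  r1, r2, r4 -> r1=0x17
body[2] add  r0, r4, #41 -> r0=0xec
body[3] sub  r2, r5, r4 -> r2=0xbf
epilogue: pop r0=0x8b, sp=0x87
r1 is caller-saved -> body value

REG = 0x17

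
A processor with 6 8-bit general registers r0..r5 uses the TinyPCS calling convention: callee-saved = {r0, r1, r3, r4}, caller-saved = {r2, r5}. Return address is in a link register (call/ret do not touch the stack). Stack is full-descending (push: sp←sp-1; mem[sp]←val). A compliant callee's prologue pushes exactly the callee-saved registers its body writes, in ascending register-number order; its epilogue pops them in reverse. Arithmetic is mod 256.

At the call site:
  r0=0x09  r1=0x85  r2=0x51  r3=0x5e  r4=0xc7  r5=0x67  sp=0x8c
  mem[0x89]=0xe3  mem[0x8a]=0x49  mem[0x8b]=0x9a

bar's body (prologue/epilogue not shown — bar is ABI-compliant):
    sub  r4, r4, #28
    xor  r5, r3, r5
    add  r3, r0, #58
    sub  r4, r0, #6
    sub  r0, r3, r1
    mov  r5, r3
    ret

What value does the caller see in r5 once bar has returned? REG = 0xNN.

prologue: push r0 → mem[0x8b]=0x09, sp=0x8b
prologue: push r3 → mem[0x8a]=0x5e, sp=0x8a
prologue: push r4 → mem[0x89]=0xc7, sp=0x89
body[0] sub  r4, r4, #28 → r4=0xab
body[1] xor  r5, r3, r5 → r5=0x39
body[2] add  r3, r0, #58 → r3=0x43
body[3] sub  r4, r0, #6 → r4=0x03
body[4] sub  r0, r3, r1 → r0=0xbe
body[5] mov  r5, r3 → r5=0x43
epilogue: pop r4=0xc7, sp=0x8a
epilogue: pop r3=0x5e, sp=0x8b
epilogue: pop r0=0x09, sp=0x8c
r5 is caller-saved → body value

REG = 0x43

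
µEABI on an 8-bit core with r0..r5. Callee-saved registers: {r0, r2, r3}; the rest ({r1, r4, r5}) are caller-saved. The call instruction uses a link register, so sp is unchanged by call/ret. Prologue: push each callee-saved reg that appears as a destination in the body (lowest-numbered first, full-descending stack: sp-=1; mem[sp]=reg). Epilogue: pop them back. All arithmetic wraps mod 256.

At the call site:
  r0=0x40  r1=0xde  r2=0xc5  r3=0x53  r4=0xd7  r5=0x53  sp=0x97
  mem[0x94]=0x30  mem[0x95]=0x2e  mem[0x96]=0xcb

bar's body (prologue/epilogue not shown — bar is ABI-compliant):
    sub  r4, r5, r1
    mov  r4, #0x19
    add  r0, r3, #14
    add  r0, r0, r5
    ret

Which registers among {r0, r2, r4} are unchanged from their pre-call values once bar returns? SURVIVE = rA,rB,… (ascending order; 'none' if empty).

SURVIVE = r0,r2

prologue: push r0 -> mem[0x96]=0x40, sp=0x96
body[0] sub  r4, r5, r1 -> r4=0x75
body[1] mov  r4, #0x19 -> r4=0x19
body[2] add  r0, r3, #14 -> r0=0x61
body[3] add  r0, r0, r5 -> r0=0xb4
epilogue: pop r0=0x40, sp=0x97
r0: callee-saved, written=True
r2: callee-saved, written=False
r4: caller-saved, written=True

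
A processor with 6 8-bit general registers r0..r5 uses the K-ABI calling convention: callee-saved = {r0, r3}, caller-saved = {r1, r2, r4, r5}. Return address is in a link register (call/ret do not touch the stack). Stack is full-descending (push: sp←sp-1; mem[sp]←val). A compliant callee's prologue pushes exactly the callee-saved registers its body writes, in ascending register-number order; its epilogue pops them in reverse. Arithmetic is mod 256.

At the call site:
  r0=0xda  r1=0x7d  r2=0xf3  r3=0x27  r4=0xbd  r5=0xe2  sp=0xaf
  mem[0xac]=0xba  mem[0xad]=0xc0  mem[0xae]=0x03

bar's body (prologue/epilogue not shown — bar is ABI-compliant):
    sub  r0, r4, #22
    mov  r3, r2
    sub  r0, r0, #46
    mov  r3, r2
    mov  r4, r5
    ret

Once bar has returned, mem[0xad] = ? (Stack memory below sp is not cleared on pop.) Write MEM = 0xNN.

prologue: push r0 -> mem[0xae]=0xda, sp=0xae
prologue: push r3 -> mem[0xad]=0x27, sp=0xad
body[0] sub  r0, r4, #22 -> r0=0xa7
body[1] mov  r3, r2 -> r3=0xf3
body[2] sub  r0, r0, #46 -> r0=0x79
body[3] mov  r3, r2 -> r3=0xf3
body[4] mov  r4, r5 -> r4=0xe2
epilogue: pop r3=0x27, sp=0xae
epilogue: pop r0=0xda, sp=0xaf
prologue pushed ['r0', 'r3'] at ['0xae', '0xad']

MEM = 0x27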